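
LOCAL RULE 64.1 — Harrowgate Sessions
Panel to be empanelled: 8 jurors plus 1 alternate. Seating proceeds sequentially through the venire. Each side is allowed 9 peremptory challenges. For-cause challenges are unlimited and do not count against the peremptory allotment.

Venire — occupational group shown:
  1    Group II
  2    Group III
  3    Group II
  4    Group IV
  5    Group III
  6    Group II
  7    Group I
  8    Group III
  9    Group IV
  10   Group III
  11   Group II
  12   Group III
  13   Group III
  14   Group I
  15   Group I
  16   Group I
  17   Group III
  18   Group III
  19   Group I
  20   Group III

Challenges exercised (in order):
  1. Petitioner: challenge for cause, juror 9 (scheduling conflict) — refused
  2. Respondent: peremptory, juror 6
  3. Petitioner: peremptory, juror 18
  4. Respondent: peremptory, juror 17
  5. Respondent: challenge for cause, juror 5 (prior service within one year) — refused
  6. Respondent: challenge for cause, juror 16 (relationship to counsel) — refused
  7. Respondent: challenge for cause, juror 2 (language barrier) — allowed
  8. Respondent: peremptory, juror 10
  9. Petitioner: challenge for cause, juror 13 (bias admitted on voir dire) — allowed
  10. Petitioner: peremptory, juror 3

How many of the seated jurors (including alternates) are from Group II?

Removed: #2, #3, #6, #10, #13, #17, #18.
Seated (9 incl. alternates): #1, #4, #5, #7, #8, #9, #11, #12, #14.
Of those, in Group II: #1, #11 → 2.

2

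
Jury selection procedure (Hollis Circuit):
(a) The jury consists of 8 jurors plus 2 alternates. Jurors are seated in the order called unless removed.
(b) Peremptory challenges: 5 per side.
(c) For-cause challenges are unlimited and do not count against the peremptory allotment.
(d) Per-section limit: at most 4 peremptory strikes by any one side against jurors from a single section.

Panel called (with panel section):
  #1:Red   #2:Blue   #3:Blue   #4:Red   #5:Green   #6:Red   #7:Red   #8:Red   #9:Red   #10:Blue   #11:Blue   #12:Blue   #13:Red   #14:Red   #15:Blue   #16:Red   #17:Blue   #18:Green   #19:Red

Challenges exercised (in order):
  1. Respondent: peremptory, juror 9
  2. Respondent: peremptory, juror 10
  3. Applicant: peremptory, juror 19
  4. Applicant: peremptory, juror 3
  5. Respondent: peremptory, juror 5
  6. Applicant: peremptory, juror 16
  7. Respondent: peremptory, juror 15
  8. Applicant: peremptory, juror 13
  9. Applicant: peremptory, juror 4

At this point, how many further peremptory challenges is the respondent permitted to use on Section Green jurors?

Respondent peremptories so far: #9, #10, #5, #15 — 4 of 5 used, 1 left overall.
Against Section Green: #5 — 1 used; per-section cap 4 leaves 3.
Binding limit: min(1, 3) = 1.

1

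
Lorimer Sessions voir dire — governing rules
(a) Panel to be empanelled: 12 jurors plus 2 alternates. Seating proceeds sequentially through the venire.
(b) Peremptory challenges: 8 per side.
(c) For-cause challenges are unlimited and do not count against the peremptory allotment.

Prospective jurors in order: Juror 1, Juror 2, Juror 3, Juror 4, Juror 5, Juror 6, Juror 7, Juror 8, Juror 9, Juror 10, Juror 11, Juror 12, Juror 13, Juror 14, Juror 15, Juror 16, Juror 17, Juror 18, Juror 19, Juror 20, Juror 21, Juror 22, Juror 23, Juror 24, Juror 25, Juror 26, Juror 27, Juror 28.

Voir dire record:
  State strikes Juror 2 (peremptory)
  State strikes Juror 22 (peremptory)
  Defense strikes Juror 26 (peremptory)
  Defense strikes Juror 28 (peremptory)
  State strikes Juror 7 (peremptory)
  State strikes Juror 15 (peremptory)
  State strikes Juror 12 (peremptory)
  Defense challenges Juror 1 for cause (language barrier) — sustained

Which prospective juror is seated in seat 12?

Removed: #1, #2, #7, #12, #15, #22, #26, #28.
Filling seats in venire order through position 12: #3, #4, #5, #6, #8, #9, #10, #11, #13, #14, #16, #17.
So seat 12 is #17.

17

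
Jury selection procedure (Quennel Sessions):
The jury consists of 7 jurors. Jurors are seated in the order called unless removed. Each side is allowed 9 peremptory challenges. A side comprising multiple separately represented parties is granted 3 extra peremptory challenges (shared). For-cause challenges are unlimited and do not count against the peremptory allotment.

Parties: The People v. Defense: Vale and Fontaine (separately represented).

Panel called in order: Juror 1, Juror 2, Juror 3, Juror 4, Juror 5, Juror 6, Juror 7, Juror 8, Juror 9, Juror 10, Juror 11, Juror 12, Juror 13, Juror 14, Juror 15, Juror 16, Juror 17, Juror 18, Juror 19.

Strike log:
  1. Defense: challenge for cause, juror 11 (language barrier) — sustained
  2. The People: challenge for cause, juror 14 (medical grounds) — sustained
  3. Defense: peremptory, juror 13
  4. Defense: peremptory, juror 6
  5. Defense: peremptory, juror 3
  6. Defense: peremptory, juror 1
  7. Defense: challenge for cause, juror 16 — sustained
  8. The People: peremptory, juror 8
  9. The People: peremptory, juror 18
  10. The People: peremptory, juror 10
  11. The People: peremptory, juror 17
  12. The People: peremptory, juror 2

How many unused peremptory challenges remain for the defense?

8

Defense allotment: 9 base + 3 multi-party = 12.
Defense peremptories used: #13, #6, #3, #1 — 4 (for-cause on #11, #16 don't count).
Remaining: 12 − 4 = 8.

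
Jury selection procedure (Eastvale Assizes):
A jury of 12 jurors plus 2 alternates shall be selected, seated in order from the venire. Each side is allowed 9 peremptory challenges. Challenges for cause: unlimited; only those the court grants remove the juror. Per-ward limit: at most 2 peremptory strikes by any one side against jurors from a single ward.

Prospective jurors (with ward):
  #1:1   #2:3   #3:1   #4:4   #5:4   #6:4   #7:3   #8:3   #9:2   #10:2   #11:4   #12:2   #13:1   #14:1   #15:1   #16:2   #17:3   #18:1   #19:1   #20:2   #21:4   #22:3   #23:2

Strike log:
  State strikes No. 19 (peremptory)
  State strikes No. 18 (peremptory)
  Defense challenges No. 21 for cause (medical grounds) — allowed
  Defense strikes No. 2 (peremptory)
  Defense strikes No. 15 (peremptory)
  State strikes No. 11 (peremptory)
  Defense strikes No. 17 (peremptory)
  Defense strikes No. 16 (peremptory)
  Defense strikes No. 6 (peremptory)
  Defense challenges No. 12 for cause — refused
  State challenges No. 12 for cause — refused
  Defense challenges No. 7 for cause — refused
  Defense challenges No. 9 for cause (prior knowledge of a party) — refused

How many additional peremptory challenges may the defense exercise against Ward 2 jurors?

1

Defense peremptories so far: #2, #15, #17, #16, #6 — 5 of 9 used, 4 left overall.
Against Ward 2: #16 — 1 used; per-ward cap 2 leaves 1.
Binding limit: min(4, 1) = 1.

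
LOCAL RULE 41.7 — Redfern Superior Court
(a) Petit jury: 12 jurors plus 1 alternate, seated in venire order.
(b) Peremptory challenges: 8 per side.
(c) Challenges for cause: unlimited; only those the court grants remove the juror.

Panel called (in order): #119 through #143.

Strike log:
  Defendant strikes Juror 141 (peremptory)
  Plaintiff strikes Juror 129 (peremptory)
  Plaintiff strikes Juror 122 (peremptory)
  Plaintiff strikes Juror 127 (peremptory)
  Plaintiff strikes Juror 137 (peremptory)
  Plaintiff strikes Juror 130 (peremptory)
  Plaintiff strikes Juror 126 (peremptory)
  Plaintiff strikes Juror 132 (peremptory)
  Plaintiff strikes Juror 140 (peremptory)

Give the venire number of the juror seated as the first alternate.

Removed: #122, #126, #127, #129, #130, #132, #137, #140, #141.
Seating in order: seats 1–12 → #119, #120, #121, #123, #124, #125, #128, #131, #133, #134, #135, #136; alternates → #138.
So alternate 1 is #138.

138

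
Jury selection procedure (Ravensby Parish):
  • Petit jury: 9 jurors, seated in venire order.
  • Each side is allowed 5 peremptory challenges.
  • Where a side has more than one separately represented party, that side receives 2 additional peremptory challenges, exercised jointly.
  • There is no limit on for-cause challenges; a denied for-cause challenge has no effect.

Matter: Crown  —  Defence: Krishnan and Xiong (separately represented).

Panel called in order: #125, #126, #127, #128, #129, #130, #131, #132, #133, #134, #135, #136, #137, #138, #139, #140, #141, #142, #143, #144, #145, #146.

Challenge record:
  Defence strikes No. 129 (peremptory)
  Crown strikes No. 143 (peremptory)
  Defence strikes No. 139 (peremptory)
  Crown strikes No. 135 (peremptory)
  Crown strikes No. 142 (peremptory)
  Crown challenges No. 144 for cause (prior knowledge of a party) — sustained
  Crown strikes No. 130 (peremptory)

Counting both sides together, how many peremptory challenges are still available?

Crown allotment: 5. Defence allotment: 5 base + 2 multi-party = 7.
Crown peremptories used: #143, #135, #142, #130 — 4 (the for-cause on #144 doesn't count).
Defence peremptories used: #129, #139 — 2.
Remaining: (5 − 4) + (7 − 2) = 6.

6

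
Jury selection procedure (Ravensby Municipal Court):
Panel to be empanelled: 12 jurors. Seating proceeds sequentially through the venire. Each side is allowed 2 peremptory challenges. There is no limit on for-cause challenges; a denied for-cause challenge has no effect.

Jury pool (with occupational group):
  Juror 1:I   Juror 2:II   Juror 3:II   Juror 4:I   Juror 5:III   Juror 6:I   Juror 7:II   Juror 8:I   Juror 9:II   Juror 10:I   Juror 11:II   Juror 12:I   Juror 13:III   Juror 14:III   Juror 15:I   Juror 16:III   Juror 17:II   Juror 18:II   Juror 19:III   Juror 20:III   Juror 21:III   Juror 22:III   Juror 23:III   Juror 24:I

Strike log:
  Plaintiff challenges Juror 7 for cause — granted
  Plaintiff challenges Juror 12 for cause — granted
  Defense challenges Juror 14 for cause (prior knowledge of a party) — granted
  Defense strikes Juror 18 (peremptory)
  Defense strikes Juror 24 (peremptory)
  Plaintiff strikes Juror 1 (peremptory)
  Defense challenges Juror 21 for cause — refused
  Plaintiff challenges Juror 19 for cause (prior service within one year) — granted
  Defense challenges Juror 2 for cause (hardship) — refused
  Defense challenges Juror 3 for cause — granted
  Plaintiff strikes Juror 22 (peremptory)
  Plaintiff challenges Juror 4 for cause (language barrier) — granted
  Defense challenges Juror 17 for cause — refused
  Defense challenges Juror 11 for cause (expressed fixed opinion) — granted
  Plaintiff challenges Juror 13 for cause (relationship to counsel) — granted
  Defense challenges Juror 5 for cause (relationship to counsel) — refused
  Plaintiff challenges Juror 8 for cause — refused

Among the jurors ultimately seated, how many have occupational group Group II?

Removed: #1, #3, #4, #7, #11, #12, #13, #14, #18, #19, #22, #24.
Seated jurors 1–12: #2, #5, #6, #8, #9, #10, #15, #16, #17, #20, #21, #23.
Of those, in Group II: #2, #9, #17 → 3.

3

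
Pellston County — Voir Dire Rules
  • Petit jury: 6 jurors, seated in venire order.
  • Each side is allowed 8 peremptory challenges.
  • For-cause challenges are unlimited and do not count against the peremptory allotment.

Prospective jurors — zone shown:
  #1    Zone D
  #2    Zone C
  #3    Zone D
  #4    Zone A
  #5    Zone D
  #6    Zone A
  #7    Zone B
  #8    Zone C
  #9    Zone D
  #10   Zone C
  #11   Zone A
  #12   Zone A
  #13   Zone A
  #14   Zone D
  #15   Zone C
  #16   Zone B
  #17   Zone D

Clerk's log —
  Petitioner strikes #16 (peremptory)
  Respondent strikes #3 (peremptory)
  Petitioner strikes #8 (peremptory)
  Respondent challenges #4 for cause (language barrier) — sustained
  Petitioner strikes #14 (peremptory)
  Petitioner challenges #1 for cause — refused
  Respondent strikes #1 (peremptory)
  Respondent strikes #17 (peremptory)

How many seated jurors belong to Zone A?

Removed: #1, #3, #4, #8, #14, #16, #17.
Seated jurors 1–6: #2, #5, #6, #7, #9, #10.
Of those, in Zone A: #6 → 1.

1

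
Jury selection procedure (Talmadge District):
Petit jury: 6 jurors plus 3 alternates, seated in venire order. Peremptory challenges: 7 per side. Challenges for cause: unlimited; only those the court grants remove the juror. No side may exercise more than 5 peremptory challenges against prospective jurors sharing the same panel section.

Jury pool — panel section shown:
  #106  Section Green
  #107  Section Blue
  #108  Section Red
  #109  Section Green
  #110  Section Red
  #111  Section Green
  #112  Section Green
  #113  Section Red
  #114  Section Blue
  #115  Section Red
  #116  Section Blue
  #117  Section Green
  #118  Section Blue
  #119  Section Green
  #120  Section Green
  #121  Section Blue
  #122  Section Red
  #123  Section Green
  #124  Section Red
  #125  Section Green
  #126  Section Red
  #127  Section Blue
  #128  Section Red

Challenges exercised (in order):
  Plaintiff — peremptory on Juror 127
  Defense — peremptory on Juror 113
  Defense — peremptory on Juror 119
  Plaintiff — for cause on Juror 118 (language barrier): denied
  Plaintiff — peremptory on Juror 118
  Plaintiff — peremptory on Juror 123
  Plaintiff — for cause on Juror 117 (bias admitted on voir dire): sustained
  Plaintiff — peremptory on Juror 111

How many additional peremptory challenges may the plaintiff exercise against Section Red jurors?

Plaintiff peremptories so far: #127, #118, #123, #111 — 4 of 7 used, 3 left overall.
Against Section Red: none yet — per-section cap 5 leaves 5.
Binding limit: min(3, 5) = 3.

3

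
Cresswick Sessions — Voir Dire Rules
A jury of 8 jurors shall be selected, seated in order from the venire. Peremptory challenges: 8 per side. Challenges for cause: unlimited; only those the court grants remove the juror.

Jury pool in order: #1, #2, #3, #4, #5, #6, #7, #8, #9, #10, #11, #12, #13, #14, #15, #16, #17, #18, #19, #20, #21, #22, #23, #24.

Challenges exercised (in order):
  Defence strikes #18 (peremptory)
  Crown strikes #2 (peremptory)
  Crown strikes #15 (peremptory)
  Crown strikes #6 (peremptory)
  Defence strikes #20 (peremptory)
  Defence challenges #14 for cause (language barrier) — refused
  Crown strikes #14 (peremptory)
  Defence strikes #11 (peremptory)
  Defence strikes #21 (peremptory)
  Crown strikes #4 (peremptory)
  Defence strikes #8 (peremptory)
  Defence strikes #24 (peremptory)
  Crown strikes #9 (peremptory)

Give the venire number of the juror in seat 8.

Removed: #2, #4, #6, #8, #9, #11, #14, #15, #18, #20, #21, #24.
Seating in order: seats 1–8 → #1, #3, #5, #7, #10, #12, #13, #16.
So seat 8 is #16.

16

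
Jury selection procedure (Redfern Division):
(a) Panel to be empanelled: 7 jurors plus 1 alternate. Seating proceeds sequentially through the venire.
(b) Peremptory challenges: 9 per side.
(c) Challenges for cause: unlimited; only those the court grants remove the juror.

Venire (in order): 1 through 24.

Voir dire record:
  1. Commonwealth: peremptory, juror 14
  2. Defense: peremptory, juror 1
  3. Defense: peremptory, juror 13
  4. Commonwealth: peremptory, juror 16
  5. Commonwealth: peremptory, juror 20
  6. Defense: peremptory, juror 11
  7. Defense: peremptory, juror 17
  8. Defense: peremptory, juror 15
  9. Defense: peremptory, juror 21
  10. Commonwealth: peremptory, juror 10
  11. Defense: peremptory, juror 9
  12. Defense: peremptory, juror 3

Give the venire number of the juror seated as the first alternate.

18

Removed: #1, #3, #9, #10, #11, #13, #14, #15, #16, #17, #20, #21.
Seating in order: seats 1–7 → #2, #4, #5, #6, #7, #8, #12; alternates → #18.
So alternate 1 is #18.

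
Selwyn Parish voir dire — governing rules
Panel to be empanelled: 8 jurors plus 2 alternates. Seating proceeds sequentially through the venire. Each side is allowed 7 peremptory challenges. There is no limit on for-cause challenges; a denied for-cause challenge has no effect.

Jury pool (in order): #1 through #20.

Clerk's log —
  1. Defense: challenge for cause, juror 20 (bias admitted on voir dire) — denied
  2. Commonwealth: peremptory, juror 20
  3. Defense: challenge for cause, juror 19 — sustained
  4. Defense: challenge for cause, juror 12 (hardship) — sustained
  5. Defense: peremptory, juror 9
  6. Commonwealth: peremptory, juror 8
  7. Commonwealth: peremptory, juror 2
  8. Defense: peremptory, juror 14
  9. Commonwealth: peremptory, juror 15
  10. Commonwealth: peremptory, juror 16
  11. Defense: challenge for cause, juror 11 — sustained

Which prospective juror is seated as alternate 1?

Removed: #2, #8, #9, #11, #12, #14, #15, #16, #19, #20.
Seating in order: seats 1–8 → #1, #3, #4, #5, #6, #7, #10, #13; alternates → #17, #18.
So alternate 1 is #17.

17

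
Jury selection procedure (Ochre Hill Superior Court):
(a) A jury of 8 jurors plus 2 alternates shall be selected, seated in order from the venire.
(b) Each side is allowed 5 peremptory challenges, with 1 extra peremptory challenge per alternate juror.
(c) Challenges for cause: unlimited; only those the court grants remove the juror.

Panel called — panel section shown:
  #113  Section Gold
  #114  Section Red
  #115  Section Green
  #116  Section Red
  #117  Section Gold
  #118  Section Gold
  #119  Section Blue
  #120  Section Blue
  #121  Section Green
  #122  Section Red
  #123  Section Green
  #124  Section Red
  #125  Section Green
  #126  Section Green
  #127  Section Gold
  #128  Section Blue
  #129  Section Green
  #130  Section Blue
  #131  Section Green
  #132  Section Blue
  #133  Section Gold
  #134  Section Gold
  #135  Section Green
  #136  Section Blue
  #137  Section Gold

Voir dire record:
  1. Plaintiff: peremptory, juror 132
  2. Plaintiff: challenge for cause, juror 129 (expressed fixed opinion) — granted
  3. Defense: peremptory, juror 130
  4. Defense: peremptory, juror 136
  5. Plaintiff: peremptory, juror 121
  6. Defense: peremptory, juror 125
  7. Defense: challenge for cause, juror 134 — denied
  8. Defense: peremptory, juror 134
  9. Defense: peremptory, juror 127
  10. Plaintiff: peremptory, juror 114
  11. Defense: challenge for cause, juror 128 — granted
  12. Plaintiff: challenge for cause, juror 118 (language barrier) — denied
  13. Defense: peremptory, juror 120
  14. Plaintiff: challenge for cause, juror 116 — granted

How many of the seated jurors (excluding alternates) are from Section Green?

Removed: #114, #116, #120, #121, #125, #127, #128, #129, #130, #132, #134, #136.
Seated jurors 1–8: #113, #115, #117, #118, #119, #122, #123, #124 (alternates #126, #131 not counted).
Of those, in Section Green: #115, #123 → 2.

2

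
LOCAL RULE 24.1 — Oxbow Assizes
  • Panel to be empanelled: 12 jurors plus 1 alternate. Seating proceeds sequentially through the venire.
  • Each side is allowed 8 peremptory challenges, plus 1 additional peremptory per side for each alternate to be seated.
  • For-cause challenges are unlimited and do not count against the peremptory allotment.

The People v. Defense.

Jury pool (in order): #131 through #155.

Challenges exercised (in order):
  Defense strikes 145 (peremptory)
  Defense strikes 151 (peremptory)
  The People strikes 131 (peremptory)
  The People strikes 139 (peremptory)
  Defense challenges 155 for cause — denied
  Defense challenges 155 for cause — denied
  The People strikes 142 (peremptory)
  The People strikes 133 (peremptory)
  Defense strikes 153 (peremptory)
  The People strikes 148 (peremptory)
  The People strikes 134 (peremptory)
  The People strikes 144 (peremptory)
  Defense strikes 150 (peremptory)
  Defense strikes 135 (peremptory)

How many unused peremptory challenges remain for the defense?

Defense allotment: 8 base + 1 × 1 alternate = 9.
Defense peremptories used: #145, #151, #153, #150, #135 — 5 (for-cause on #155, #155 don't count).
Remaining: 9 − 5 = 4.

4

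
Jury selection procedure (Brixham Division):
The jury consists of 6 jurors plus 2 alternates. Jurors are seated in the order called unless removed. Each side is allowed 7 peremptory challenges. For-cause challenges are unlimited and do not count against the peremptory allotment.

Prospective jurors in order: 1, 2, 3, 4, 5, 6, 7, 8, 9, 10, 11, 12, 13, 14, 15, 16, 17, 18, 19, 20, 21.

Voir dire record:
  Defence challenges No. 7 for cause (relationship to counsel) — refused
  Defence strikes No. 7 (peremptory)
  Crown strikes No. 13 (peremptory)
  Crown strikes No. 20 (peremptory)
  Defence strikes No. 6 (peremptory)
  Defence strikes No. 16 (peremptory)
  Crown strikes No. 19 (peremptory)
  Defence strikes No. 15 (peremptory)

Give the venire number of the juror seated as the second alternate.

10

Removed: #6, #7, #13, #15, #16, #19, #20.
Seating in order: seats 1–6 → #1, #2, #3, #4, #5, #8; alternates → #9, #10.
So alternate 2 is #10.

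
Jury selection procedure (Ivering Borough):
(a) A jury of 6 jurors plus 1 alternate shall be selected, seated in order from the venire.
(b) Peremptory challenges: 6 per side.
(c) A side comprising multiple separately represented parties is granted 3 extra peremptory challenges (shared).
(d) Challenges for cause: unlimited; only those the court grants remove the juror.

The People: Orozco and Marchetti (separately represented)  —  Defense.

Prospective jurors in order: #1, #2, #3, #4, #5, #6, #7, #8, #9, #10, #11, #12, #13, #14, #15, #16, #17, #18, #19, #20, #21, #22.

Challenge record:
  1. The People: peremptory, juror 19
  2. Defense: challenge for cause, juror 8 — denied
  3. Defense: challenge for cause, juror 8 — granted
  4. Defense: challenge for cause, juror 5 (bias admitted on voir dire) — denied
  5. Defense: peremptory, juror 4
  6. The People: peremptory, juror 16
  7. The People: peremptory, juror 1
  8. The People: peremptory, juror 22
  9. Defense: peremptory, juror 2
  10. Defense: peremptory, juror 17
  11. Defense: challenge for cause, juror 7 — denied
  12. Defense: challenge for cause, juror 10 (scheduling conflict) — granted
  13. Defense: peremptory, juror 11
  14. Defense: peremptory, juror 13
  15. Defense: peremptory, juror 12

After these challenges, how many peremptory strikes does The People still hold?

The People allotment: 6 base + 3 multi-party = 9.
The People peremptories used: #19, #16, #1, #22 — 4.
Remaining: 9 − 4 = 5.

5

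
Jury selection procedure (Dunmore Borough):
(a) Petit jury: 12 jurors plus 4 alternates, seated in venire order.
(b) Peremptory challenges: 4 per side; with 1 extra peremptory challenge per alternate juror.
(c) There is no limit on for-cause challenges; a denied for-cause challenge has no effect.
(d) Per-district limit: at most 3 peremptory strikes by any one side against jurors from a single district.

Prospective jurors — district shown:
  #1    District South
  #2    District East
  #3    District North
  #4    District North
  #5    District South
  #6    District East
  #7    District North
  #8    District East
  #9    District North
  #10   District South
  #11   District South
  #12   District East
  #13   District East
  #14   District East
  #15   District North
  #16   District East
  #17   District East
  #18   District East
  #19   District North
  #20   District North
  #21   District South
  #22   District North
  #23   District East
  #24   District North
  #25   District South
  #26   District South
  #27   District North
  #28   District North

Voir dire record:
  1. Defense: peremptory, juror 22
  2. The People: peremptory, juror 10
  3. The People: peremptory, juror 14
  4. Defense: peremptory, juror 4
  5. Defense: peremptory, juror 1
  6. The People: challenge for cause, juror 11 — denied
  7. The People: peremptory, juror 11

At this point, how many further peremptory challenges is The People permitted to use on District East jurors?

2

The People peremptories so far: #10, #14, #11 — 3 of 8 used, 5 left overall.
Against District East: #14 — 1 used; per-district cap 3 leaves 2.
Binding limit: min(5, 2) = 2.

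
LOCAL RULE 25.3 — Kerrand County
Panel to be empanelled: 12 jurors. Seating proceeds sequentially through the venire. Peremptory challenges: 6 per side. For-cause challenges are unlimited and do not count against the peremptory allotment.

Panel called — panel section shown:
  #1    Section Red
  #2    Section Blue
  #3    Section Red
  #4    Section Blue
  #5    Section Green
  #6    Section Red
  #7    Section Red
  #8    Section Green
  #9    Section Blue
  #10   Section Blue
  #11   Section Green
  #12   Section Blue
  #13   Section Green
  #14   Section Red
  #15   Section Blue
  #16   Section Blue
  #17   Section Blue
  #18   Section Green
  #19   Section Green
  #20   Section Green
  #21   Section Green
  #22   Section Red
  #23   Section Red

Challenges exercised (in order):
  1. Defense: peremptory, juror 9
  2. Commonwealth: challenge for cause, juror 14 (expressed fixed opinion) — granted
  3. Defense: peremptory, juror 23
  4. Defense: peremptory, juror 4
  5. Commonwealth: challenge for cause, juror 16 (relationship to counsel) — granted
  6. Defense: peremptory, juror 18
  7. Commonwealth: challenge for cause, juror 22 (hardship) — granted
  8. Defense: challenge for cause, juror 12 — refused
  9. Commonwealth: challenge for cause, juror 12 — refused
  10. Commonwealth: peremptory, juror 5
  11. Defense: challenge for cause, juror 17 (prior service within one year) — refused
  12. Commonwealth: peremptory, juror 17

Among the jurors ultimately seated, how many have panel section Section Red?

Removed: #4, #5, #9, #14, #16, #17, #18, #22, #23.
Seated jurors 1–12: #1, #2, #3, #6, #7, #8, #10, #11, #12, #13, #15, #19.
Of those, in Section Red: #1, #3, #6, #7 → 4.

4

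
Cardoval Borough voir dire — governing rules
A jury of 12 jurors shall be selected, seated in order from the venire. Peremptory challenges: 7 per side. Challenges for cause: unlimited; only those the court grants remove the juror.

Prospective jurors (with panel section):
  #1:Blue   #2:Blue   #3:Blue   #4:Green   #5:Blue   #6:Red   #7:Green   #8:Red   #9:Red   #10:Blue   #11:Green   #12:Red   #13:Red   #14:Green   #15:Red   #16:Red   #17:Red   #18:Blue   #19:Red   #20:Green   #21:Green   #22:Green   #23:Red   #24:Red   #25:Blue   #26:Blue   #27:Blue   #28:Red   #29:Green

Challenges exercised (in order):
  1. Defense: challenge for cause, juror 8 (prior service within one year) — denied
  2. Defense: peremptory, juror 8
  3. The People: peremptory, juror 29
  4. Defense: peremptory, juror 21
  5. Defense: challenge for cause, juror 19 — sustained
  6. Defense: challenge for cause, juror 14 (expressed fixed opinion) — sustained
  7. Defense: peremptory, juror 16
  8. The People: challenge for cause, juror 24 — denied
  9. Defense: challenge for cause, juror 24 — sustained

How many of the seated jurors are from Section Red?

4

Removed: #8, #14, #16, #19, #21, #24, #29.
Seated jurors 1–12: #1, #2, #3, #4, #5, #6, #7, #9, #10, #11, #12, #13.
Of those, in Section Red: #6, #9, #12, #13 → 4.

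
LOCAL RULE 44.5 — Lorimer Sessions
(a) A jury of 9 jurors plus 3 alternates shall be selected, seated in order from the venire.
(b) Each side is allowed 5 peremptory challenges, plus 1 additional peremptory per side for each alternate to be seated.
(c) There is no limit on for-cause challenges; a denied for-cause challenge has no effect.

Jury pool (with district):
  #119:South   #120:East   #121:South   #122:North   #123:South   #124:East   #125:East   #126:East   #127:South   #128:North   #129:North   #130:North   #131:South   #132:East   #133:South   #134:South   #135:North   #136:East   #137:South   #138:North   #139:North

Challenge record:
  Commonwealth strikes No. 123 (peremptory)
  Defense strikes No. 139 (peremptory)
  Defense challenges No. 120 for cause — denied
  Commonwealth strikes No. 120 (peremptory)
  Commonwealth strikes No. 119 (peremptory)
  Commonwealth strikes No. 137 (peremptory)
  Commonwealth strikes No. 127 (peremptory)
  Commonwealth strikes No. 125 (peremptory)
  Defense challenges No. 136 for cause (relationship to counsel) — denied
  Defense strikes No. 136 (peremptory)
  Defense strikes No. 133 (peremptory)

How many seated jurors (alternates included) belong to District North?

Removed: #119, #120, #123, #125, #127, #133, #136, #137, #139.
Seated (12 incl. alternates): #121, #122, #124, #126, #128, #129, #130, #131, #132, #134, #135, #138.
Of those, in District North: #122, #128, #129, #130, #135, #138 → 6.

6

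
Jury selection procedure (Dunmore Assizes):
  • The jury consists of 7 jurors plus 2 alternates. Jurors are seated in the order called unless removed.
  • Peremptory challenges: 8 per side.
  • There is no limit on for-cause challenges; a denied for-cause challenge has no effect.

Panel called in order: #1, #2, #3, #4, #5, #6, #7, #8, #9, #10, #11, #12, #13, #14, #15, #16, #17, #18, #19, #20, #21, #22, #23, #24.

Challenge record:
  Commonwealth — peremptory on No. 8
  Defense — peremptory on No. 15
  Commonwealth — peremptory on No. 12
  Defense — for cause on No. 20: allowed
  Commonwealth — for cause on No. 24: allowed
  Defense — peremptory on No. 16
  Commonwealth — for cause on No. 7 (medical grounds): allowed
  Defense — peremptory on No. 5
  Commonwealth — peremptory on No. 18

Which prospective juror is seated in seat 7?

Removed: #5, #7, #8, #12, #15, #16, #18, #20, #24.
Seating in order: seats 1–7 → #1, #2, #3, #4, #6, #9, #10; alternates → #11, #13.
So seat 7 is #10.

10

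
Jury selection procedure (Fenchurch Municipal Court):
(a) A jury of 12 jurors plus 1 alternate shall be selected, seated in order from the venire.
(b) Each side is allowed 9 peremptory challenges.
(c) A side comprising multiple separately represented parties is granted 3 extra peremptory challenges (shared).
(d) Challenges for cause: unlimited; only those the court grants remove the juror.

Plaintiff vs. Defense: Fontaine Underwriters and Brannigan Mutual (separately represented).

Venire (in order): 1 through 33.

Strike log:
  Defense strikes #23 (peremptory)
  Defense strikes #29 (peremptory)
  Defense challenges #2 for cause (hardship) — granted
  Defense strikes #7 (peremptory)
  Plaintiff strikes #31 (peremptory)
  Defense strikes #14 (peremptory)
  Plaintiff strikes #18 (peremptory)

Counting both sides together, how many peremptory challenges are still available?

Plaintiff allotment: 9. Defense allotment: 9 base + 3 multi-party = 12.
Plaintiff peremptories used: #31, #18 — 2.
Defense peremptories used: #23, #29, #7, #14 — 4 (the for-cause on #2 doesn't count).
Remaining: (9 − 2) + (12 − 4) = 15.

15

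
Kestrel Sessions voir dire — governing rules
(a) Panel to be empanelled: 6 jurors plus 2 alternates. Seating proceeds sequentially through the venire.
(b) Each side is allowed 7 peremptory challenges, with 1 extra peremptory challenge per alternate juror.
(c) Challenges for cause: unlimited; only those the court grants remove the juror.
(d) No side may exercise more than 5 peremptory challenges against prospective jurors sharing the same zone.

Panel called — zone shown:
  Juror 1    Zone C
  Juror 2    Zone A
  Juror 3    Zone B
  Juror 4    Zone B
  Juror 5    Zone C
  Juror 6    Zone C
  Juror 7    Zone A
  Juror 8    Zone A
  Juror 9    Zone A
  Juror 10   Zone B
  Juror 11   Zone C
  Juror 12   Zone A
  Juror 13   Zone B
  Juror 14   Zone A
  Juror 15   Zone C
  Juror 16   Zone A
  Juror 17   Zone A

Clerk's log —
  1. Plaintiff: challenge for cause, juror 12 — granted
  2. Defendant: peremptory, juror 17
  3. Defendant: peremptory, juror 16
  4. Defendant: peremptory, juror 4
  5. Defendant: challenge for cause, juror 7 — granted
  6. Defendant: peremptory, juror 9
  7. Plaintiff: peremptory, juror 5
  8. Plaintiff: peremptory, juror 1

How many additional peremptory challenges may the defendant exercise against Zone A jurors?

Defendant peremptories so far: #17, #16, #4, #9 — 4 of 9 used, 5 left overall.
Against Zone A: #17, #16, #9 — 3 used; per-zone cap 5 leaves 2.
Binding limit: min(5, 2) = 2.

2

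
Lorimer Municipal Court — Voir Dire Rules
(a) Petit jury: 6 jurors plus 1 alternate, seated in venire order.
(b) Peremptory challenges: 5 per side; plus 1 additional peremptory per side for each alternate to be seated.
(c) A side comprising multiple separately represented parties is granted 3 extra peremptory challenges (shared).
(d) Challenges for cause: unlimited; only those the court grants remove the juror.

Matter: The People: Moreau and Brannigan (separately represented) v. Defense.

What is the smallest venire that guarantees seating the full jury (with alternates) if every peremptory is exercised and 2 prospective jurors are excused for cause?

Seats to fill: 6 + 1 alternates = 7.
Peremptories — The People: 5 + 1×1 + 3 = 9; Defense: 5 + 1×1 = 6; total 15.
For-cause removals: 2.
Minimum venire: 7 + 15 + 2 = 24.

24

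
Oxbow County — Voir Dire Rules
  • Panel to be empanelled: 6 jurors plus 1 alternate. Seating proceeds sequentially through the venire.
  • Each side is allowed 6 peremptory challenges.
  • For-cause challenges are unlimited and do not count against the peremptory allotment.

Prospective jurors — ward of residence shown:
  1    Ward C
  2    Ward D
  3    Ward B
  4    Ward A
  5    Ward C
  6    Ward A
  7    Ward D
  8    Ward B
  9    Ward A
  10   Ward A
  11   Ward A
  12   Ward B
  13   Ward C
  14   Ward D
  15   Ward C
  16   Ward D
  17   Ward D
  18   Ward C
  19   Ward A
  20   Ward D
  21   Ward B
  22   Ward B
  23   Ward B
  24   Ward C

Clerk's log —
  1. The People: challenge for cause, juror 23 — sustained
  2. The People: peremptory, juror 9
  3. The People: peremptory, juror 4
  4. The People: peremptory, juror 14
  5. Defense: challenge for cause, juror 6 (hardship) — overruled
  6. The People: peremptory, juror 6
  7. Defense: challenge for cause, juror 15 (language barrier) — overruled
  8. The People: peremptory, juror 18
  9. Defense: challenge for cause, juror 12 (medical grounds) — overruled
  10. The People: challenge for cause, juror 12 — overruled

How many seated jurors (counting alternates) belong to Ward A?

1

Removed: #4, #6, #9, #14, #18, #23.
Seated (7 incl. alternates): #1, #2, #3, #5, #7, #8, #10.
Of those, in Ward A: #10 → 1.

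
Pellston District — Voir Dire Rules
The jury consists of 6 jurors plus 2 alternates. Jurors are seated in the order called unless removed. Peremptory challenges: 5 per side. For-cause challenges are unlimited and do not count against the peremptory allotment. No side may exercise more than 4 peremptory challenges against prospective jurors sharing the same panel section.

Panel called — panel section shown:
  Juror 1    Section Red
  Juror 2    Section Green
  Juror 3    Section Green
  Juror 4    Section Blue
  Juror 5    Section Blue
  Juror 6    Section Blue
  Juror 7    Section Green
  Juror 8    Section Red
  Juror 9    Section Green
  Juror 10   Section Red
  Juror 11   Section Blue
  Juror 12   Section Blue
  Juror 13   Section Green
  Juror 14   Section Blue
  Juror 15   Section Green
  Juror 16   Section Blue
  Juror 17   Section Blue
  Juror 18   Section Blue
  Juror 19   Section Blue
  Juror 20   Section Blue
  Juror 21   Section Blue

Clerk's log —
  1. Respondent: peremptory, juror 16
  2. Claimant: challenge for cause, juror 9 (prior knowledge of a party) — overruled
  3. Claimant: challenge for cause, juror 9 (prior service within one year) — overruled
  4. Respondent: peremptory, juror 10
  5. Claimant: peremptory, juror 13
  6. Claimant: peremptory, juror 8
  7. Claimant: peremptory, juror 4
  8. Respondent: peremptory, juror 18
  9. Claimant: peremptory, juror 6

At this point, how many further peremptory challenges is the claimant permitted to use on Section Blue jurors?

Claimant peremptories so far: #13, #8, #4, #6 — 4 of 5 used, 1 left overall.
Against Section Blue: #4, #6 — 2 used; per-section cap 4 leaves 2.
Binding limit: min(1, 2) = 1.

1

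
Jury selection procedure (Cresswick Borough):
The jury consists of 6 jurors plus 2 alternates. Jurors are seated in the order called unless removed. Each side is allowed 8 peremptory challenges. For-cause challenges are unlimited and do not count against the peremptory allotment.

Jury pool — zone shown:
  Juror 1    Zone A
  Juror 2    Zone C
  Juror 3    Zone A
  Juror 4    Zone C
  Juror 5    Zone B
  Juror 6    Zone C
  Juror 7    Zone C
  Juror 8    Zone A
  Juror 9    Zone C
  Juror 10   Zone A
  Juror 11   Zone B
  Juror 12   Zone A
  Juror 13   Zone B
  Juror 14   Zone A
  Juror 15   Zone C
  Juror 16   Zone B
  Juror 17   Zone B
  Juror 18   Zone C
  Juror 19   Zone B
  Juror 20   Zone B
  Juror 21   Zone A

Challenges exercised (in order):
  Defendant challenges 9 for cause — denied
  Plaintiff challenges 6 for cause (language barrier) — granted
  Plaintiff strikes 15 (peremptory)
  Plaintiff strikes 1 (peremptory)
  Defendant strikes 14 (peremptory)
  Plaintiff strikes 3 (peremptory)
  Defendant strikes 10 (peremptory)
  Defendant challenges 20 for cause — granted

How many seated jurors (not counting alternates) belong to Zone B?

Removed: #1, #3, #6, #10, #14, #15, #20.
Seated jurors 1–6: #2, #4, #5, #7, #8, #9 (alternates #11, #12 not counted).
Of those, in Zone B: #5 → 1.

1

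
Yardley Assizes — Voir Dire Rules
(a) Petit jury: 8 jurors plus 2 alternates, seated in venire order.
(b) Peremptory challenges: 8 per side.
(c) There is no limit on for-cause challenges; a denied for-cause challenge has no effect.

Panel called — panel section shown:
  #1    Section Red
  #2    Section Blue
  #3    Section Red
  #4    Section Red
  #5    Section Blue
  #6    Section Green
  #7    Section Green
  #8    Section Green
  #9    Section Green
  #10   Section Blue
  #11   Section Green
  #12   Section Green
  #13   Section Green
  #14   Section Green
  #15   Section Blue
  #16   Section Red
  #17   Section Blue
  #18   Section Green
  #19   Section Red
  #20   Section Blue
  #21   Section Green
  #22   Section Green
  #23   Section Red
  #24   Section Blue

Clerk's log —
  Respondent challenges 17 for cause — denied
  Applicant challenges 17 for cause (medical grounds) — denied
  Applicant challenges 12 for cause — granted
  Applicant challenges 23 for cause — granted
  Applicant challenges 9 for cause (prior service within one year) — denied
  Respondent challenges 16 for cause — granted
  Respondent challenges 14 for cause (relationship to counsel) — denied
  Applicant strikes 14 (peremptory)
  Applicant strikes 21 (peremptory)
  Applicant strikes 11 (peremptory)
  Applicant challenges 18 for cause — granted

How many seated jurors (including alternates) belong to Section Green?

4

Removed: #11, #12, #14, #16, #18, #21, #23.
Seated (10 incl. alternates): #1, #2, #3, #4, #5, #6, #7, #8, #9, #10.
Of those, in Section Green: #6, #7, #8, #9 → 4.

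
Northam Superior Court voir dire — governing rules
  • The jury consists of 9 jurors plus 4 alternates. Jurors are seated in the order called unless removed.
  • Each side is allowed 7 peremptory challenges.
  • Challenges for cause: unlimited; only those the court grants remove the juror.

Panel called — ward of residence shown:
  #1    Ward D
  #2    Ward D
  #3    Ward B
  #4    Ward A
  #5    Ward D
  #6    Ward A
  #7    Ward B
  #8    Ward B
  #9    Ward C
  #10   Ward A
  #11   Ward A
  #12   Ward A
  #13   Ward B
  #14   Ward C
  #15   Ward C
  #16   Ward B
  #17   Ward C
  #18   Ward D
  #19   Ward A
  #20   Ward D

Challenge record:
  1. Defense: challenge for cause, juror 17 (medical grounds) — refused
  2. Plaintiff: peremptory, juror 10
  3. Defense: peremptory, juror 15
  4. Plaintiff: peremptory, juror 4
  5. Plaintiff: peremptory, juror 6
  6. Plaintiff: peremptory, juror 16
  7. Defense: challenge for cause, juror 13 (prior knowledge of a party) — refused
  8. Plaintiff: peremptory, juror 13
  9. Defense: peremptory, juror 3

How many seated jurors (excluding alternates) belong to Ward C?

Removed: #3, #4, #6, #10, #13, #15, #16.
Seated jurors 1–9: #1, #2, #5, #7, #8, #9, #11, #12, #14 (alternates #17, #18, #19, #20 not counted).
Of those, in Ward C: #9, #14 → 2.

2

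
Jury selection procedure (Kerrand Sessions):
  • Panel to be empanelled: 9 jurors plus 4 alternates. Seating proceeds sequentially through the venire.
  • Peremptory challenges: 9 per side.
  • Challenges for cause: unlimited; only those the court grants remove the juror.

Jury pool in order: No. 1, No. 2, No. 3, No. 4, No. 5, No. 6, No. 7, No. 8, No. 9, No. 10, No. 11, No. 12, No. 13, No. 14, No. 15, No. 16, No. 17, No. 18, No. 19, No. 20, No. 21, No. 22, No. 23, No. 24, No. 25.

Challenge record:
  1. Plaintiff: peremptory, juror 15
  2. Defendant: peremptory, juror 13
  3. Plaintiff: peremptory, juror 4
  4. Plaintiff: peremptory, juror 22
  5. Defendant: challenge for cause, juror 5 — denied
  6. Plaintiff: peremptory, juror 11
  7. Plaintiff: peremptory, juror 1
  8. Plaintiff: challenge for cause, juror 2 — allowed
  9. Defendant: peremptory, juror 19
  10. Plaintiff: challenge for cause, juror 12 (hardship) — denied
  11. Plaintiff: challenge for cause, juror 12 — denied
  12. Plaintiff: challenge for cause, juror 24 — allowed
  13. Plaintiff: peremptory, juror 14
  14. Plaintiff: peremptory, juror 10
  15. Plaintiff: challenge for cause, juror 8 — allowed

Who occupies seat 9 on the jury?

18

Removed: #1, #2, #4, #8, #10, #11, #13, #14, #15, #19, #22, #24. (#5, #12 stay — for-cause denied.)
Filling seats in venire order through position 9: #3, #5, #6, #7, #9, #12, #16, #17, #18.
So seat 9 is #18.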